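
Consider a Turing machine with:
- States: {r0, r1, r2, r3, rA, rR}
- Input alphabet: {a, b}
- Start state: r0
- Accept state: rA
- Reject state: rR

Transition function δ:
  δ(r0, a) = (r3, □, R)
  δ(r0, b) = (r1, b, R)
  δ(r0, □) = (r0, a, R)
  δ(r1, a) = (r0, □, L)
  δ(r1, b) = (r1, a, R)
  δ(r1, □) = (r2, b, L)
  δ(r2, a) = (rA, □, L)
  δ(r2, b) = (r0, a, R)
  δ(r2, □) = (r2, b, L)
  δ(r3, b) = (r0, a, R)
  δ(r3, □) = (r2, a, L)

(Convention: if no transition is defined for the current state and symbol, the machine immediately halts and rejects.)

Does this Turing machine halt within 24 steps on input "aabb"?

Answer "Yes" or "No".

Execution trace:
Initial: [r0]aabb
Step 1: δ(r0, a) = (r3, □, R) → □[r3]abb

No transition is defined for δ(r3, a). By convention the machine halts and rejects.
The machine halted after 1 step (within the 24-step bound).

Answer: Yes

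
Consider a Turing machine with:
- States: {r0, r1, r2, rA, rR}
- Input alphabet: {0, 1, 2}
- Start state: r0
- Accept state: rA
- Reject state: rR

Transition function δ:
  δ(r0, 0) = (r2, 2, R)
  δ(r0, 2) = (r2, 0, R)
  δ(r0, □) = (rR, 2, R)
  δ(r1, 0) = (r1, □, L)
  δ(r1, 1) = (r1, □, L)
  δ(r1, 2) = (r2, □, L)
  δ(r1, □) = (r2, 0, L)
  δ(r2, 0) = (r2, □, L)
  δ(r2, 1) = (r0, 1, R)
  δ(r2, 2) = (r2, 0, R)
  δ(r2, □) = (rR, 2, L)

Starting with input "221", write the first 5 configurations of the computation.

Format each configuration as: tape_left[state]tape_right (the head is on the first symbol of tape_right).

Transitions applied:
Step 1: δ(r0, 2) = (r2, 0, R)
Step 2: δ(r2, 2) = (r2, 0, R)
Step 3: δ(r2, 1) = (r0, 1, R)
Step 4: δ(r0, □) = (rR, 2, R)

The first 5 configurations are:
[r0]221 ⊢ 0[r2]21 ⊢ 00[r2]1 ⊢ 001[r0]□ ⊢ 0012[rR]□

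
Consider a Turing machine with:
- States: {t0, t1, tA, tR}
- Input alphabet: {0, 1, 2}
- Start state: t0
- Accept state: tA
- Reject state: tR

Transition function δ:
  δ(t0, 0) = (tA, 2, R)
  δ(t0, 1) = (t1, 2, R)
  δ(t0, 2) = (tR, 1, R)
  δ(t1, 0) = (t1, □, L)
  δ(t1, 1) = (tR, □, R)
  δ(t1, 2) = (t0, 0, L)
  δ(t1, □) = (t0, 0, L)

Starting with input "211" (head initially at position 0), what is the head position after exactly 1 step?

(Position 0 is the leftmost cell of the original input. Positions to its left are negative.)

Execution trace (head position shown):
Step 0: [t0]211  (head at position 0)
Step 1: move right → 1[tR]11  (head at position 1)

After 1 step, the head is at position 1.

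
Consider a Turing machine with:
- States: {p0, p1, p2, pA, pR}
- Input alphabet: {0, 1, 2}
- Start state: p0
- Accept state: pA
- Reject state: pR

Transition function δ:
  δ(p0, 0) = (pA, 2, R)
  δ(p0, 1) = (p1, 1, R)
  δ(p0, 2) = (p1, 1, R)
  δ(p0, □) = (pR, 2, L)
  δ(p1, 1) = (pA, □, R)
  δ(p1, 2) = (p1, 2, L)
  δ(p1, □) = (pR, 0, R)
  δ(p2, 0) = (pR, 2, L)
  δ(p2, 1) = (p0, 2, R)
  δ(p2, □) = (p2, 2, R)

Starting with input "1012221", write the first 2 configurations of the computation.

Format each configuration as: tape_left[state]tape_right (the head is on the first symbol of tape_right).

Transitions applied:
Step 1: δ(p0, 1) = (p1, 1, R)

The first 2 configurations are:
[p0]1012221 ⊢ 1[p1]012221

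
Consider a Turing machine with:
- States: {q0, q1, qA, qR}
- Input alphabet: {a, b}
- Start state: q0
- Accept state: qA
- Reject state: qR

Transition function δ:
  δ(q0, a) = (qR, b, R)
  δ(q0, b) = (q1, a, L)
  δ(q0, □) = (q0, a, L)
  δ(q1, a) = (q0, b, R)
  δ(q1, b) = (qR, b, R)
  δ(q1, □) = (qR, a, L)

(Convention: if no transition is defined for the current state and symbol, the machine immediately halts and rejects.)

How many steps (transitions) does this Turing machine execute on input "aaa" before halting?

Execution trace:
Initial: [q0]aaa
Step 1: δ(q0, a) = (qR, b, R) → b[qR]aa

The machine reaches the reject state qR and halts.

The machine executed 1 step before halting.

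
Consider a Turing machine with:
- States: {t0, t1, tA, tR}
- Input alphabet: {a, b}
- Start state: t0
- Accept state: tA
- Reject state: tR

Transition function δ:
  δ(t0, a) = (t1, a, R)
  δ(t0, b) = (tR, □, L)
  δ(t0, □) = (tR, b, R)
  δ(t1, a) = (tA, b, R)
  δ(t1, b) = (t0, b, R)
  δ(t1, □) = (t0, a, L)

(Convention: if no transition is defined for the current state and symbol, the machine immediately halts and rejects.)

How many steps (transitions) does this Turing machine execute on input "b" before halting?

Execution trace:
Initial: [t0]b
Step 1: δ(t0, b) = (tR, □, L) → [tR]□□

The machine reaches the reject state tR and halts.

The machine executed 1 step before halting.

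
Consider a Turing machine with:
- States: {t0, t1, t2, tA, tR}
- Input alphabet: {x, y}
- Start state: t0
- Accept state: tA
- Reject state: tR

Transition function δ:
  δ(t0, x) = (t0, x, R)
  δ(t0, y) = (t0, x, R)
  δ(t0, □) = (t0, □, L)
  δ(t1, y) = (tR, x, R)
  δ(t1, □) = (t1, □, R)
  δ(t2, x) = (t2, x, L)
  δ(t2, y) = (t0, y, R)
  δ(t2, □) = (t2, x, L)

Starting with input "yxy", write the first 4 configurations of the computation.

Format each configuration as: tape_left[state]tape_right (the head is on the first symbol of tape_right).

Transitions applied:
Step 1: δ(t0, y) = (t0, x, R)
Step 2: δ(t0, x) = (t0, x, R)
Step 3: δ(t0, y) = (t0, x, R)

The first 4 configurations are:
[t0]yxy ⊢ x[t0]xy ⊢ xx[t0]y ⊢ xxx[t0]□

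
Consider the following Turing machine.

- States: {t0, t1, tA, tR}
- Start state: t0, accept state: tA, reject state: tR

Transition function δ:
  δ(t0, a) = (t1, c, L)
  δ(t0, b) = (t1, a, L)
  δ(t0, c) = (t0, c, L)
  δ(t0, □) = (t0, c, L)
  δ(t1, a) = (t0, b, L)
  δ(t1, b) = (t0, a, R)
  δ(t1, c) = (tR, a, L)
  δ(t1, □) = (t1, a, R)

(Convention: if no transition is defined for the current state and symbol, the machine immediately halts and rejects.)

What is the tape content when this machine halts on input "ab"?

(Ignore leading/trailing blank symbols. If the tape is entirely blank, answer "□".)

Execution trace:
Initial: [t0]ab
Step 1: δ(t0, a) = (t1, c, L) → [t1]□cb
Step 2: δ(t1, □) = (t1, a, R) → a[t1]cb
Step 3: δ(t1, c) = (tR, a, L) → [tR]aab

The machine reaches the reject state tR and halts.

Final tape (ignoring leading/trailing blanks): aab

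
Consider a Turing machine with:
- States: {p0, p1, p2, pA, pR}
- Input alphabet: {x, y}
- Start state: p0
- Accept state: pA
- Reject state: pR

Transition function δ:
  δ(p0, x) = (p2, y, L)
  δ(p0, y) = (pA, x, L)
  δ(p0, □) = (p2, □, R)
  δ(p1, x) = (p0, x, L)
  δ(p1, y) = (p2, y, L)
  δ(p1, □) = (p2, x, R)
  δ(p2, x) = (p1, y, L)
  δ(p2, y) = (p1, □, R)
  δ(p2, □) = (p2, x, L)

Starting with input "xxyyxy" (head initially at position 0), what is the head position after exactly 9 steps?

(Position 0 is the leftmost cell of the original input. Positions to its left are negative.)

Execution trace (head position shown):
Step 0: [p0]xxyyxy  (head at position 0)
Step 1: move left → [p2]□yxyyxy  (head at position -1)
Step 2: move left → [p2]□xyxyyxy  (head at position -2)
Step 3: move left → [p2]□xxyxyyxy  (head at position -3)
Step 4: move left → [p2]□xxxyxyyxy  (head at position -4)
Step 5: move left → [p2]□xxxxyxyyxy  (head at position -5)
Step 6: move left → [p2]□xxxxxyxyyxy  (head at position -6)
Step 7: move left → [p2]□xxxxxxyxyyxy  (head at position -7)
Step 8: move left → [p2]□xxxxxxxyxyyxy  (head at position -8)
Step 9: move left → [p2]□xxxxxxxxyxyyxy  (head at position -9)

After 9 steps, the head is at position -9.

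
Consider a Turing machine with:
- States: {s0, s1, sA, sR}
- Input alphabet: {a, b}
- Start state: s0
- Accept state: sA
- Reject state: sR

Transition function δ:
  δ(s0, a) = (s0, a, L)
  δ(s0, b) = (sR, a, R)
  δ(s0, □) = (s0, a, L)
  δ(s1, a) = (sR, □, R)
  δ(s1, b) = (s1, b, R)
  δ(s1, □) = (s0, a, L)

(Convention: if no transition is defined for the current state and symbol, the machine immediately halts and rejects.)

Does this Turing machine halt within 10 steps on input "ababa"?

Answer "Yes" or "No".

Execution trace:
Initial: [s0]ababa
Step 1: δ(s0, a) = (s0, a, L) → [s0]□ababa
Step 2: δ(s0, □) = (s0, a, L) → [s0]□aababa
Step 3: δ(s0, □) = (s0, a, L) → [s0]□aaababa
Step 4: δ(s0, □) = (s0, a, L) → [s0]□aaaababa
Step 5: δ(s0, □) = (s0, a, L) → [s0]□aaaaababa
Step 6: δ(s0, □) = (s0, a, L) → [s0]□aaaaaababa
Step 7: δ(s0, □) = (s0, a, L) → [s0]□aaaaaaababa
Step 8: δ(s0, □) = (s0, a, L) → [s0]□aaaaaaaababa
Step 9: δ(s0, □) = (s0, a, L) → [s0]□aaaaaaaaababa
Step 10: δ(s0, □) = (s0, a, L) → [s0]□aaaaaaaaaababa

The machine has not reached a halting state after 10 steps.
The machine did not halt within the 10-step bound.

Answer: No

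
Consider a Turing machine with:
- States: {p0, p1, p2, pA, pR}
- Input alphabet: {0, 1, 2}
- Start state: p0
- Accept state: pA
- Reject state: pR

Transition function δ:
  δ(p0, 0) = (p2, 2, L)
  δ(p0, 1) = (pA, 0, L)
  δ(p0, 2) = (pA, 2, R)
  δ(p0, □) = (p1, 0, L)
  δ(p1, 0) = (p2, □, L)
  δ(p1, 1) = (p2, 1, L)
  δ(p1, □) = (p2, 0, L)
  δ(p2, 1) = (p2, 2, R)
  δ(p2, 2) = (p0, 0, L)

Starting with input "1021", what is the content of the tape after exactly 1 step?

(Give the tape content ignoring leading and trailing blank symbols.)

Execution trace:
Initial: [p0]1021
Step 1: δ(p0, 1) = (pA, 0, L) → [pA]□0021

The machine reaches the accept state pA and halts.

After 1 step, the tape (ignoring leading/trailing blanks) is: 0021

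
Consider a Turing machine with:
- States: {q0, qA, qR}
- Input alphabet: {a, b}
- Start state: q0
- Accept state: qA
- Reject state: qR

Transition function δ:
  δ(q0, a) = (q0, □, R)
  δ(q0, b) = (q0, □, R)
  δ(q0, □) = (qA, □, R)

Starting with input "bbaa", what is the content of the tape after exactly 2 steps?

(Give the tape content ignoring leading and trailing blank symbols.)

Execution trace:
Initial: [q0]bbaa
Step 1: δ(q0, b) = (q0, □, R) → □[q0]baa
Step 2: δ(q0, b) = (q0, □, R) → □□[q0]aa

After 2 steps, the tape (ignoring leading/trailing blanks) is: aa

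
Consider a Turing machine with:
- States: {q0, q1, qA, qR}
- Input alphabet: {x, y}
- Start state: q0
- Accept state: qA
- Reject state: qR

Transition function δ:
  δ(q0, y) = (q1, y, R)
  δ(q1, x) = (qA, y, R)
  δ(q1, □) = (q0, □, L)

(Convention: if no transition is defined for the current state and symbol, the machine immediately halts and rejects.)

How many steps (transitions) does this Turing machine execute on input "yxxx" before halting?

Execution trace:
Initial: [q0]yxxx
Step 1: δ(q0, y) = (q1, y, R) → y[q1]xxx
Step 2: δ(q1, x) = (qA, y, R) → yy[qA]xx

The machine reaches the accept state qA and halts.

The machine executed 2 steps before halting.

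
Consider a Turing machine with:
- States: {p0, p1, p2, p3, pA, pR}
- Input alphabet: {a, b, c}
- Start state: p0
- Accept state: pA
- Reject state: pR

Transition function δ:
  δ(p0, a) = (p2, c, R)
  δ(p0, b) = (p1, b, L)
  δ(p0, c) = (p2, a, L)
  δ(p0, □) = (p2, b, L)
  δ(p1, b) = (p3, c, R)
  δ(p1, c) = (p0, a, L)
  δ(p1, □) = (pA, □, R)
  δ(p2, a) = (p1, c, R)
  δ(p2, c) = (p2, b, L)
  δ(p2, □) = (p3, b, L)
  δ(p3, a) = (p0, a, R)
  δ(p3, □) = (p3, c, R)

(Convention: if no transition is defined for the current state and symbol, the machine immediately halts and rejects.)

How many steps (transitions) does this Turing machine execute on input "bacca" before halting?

Execution trace:
Initial: [p0]bacca
Step 1: δ(p0, b) = (p1, b, L) → [p1]□bacca
Step 2: δ(p1, □) = (pA, □, R) → □[pA]bacca

The machine reaches the accept state pA and halts.

The machine executed 2 steps before halting.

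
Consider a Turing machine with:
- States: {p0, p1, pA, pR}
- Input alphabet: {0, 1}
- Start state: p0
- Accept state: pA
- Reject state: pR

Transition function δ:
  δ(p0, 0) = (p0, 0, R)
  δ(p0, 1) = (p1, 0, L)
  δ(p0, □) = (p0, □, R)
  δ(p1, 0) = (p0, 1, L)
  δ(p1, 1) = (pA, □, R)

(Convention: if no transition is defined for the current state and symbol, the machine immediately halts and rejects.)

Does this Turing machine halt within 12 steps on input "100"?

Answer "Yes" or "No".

Execution trace:
Initial: [p0]100
Step 1: δ(p0, 1) = (p1, 0, L) → [p1]□000

No transition is defined for δ(p1, □). By convention the machine halts and rejects.
The machine halted after 1 step (within the 12-step bound).

Answer: Yes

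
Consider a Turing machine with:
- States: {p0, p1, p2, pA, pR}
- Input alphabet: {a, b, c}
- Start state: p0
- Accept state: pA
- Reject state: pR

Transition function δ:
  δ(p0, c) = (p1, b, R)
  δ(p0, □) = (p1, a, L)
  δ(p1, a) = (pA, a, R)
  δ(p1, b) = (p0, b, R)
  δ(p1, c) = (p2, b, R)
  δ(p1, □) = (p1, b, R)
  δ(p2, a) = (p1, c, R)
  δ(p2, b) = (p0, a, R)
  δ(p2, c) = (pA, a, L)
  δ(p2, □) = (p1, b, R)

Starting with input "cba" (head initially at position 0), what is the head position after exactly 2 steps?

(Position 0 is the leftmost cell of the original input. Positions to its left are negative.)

Execution trace (head position shown):
Step 0: [p0]cba  (head at position 0)
Step 1: move right → b[p1]ba  (head at position 1)
Step 2: move right → bb[p0]a  (head at position 2)

After 2 steps, the head is at position 2.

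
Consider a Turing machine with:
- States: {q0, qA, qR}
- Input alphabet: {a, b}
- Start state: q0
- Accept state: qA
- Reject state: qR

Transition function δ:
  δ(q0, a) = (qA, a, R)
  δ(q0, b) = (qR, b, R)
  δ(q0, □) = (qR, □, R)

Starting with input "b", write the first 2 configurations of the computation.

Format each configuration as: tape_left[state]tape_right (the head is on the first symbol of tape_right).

Transitions applied:
Step 1: δ(q0, b) = (qR, b, R)

The first 2 configurations are:
[q0]b ⊢ b[qR]□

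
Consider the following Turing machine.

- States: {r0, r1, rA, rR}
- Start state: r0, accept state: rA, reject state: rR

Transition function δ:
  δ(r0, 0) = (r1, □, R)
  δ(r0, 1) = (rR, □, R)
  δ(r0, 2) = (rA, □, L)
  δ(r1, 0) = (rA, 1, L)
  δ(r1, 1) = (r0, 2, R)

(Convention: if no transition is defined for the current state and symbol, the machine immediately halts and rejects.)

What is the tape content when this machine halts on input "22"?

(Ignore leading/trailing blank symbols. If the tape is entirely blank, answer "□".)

Execution trace:
Initial: [r0]22
Step 1: δ(r0, 2) = (rA, □, L) → [rA]□□2

The machine reaches the accept state rA and halts.

Final tape (ignoring leading/trailing blanks): 2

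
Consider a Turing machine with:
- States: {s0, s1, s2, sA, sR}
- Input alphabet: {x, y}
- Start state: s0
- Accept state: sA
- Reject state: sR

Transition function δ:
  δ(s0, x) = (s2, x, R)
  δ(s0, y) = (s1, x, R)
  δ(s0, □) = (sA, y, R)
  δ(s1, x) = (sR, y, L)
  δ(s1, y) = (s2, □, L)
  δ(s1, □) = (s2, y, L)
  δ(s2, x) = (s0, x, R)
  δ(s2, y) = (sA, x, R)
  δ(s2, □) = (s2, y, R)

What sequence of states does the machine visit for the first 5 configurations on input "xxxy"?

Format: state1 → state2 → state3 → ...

Execution trace:
Initial: [s0]xxxy
Step 1: δ(s0, x) = (s2, x, R) → x[s2]xxy
Step 2: δ(s2, x) = (s0, x, R) → xx[s0]xy
Step 3: δ(s0, x) = (s2, x, R) → xxx[s2]y
Step 4: δ(s2, y) = (sA, x, R) → xxxx[sA]□

The machine reaches the accept state sA and halts.

State sequence: s0 → s2 → s0 → s2 → sA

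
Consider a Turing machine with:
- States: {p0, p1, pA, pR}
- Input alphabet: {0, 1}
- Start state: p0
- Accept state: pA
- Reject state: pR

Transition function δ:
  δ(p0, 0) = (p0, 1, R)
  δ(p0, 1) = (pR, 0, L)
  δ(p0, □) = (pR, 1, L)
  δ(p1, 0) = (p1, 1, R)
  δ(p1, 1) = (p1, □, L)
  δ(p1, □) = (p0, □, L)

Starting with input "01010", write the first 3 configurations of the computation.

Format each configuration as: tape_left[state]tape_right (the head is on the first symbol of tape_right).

Transitions applied:
Step 1: δ(p0, 0) = (p0, 1, R)
Step 2: δ(p0, 1) = (pR, 0, L)

The first 3 configurations are:
[p0]01010 ⊢ 1[p0]1010 ⊢ [pR]10010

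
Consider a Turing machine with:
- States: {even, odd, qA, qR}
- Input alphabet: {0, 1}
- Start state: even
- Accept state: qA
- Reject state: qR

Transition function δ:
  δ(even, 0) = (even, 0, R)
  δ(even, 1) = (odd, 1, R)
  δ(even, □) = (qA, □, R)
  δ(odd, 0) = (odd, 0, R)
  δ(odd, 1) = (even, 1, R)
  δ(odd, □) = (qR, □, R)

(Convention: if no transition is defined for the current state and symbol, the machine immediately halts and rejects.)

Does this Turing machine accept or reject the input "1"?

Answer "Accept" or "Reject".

Execution trace:
Initial: [even]1
Step 1: δ(even, 1) = (odd, 1, R) → 1[odd]□
Step 2: δ(odd, □) = (qR, □, R) → 1□[qR]□

The machine reaches the reject state qR and halts.

Answer: Reject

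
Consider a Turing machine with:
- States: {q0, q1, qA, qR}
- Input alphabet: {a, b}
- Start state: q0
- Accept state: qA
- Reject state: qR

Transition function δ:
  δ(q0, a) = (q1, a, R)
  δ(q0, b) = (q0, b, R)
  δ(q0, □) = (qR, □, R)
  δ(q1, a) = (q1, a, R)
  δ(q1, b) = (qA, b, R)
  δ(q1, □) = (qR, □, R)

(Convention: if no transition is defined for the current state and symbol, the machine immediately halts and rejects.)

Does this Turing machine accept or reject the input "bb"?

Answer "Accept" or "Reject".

Execution trace:
Initial: [q0]bb
Step 1: δ(q0, b) = (q0, b, R) → b[q0]b
Step 2: δ(q0, b) = (q0, b, R) → bb[q0]□
Step 3: δ(q0, □) = (qR, □, R) → bb□[qR]□

The machine reaches the reject state qR and halts.

Answer: Reject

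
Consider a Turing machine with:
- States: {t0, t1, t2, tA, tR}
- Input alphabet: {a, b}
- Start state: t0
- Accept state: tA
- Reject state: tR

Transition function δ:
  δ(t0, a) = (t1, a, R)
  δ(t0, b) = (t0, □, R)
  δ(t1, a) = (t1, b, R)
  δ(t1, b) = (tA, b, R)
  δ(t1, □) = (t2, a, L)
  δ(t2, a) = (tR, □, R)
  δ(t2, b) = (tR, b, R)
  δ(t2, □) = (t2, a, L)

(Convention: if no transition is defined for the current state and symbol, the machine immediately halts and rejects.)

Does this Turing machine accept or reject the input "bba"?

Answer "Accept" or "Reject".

Execution trace:
Initial: [t0]bba
Step 1: δ(t0, b) = (t0, □, R) → □[t0]ba
Step 2: δ(t0, b) = (t0, □, R) → □□[t0]a
Step 3: δ(t0, a) = (t1, a, R) → □□a[t1]□
Step 4: δ(t1, □) = (t2, a, L) → □□[t2]aa
Step 5: δ(t2, a) = (tR, □, R) → □□□[tR]a

The machine reaches the reject state tR and halts.

Answer: Reject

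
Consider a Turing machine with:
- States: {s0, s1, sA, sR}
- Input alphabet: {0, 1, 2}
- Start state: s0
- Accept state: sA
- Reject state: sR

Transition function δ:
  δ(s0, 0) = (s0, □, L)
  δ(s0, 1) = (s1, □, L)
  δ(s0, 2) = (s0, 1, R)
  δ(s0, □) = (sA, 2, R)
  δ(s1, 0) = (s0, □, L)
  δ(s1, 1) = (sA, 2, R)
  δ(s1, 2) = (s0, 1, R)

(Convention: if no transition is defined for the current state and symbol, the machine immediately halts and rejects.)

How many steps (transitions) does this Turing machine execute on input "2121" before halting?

Execution trace:
Initial: [s0]2121
Step 1: δ(s0, 2) = (s0, 1, R) → 1[s0]121
Step 2: δ(s0, 1) = (s1, □, L) → [s1]1□21
Step 3: δ(s1, 1) = (sA, 2, R) → 2[sA]□21

The machine reaches the accept state sA and halts.

The machine executed 3 steps before halting.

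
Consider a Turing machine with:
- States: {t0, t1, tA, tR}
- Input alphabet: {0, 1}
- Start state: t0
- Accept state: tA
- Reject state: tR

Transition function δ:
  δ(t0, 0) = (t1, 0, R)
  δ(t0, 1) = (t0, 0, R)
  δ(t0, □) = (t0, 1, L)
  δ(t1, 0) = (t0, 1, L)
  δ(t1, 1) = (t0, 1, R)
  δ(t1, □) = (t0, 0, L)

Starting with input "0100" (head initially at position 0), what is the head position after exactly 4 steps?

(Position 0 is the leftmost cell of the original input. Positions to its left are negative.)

Execution trace (head position shown):
Step 0: [t0]0100  (head at position 0)
Step 1: move right → 0[t1]100  (head at position 1)
Step 2: move right → 01[t0]00  (head at position 2)
Step 3: move right → 010[t1]0  (head at position 3)
Step 4: move left → 01[t0]01  (head at position 2)

After 4 steps, the head is at position 2.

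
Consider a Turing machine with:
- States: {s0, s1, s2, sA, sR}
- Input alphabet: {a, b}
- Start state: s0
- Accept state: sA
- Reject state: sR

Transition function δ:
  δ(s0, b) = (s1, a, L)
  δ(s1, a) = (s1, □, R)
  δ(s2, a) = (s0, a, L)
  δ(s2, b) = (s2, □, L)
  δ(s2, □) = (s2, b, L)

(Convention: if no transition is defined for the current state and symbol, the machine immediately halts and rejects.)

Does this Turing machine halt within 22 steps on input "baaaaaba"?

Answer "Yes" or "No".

Execution trace:
Initial: [s0]baaaaaba
Step 1: δ(s0, b) = (s1, a, L) → [s1]□aaaaaaba

No transition is defined for δ(s1, □). By convention the machine halts and rejects.
The machine halted after 1 step (within the 22-step bound).

Answer: Yes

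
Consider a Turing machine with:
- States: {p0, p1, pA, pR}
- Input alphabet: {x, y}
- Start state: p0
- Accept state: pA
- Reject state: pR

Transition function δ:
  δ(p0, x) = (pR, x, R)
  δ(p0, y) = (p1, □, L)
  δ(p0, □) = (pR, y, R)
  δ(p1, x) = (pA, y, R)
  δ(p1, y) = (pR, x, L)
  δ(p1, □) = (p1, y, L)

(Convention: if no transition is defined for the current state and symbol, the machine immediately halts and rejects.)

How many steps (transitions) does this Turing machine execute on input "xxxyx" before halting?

Execution trace:
Initial: [p0]xxxyx
Step 1: δ(p0, x) = (pR, x, R) → x[pR]xxyx

The machine reaches the reject state pR and halts.

The machine executed 1 step before halting.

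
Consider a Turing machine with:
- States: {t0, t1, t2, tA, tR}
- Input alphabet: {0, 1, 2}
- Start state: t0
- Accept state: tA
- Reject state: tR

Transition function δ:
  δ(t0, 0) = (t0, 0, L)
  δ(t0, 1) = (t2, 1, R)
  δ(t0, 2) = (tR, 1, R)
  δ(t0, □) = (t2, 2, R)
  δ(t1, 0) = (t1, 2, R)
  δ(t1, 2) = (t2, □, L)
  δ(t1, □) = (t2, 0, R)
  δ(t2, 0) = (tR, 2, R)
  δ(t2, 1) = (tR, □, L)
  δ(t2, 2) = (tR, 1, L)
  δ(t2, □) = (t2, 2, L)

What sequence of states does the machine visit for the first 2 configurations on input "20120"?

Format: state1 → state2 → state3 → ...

Execution trace:
Initial: [t0]20120
Step 1: δ(t0, 2) = (tR, 1, R) → 1[tR]0120

The machine reaches the reject state tR and halts.

State sequence: t0 → tR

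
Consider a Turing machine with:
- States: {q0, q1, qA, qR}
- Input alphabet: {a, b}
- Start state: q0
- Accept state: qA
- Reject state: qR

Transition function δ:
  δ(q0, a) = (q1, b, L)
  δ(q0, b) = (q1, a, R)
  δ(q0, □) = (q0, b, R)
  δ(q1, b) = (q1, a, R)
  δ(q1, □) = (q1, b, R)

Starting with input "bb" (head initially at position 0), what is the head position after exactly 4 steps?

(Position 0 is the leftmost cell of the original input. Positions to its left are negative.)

Execution trace (head position shown):
Step 0: [q0]bb  (head at position 0)
Step 1: move right → a[q1]b  (head at position 1)
Step 2: move right → aa[q1]□  (head at position 2)
Step 3: move right → aab[q1]□  (head at position 3)
Step 4: move right → aabb[q1]□  (head at position 4)

After 4 steps, the head is at position 4.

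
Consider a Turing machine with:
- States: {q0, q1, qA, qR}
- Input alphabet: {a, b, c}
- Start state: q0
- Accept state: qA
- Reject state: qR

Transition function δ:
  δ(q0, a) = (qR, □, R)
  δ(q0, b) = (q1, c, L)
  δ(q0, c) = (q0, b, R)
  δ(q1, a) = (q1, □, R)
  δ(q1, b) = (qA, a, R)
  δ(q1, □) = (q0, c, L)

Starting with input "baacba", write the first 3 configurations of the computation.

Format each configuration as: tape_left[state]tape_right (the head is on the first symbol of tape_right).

Transitions applied:
Step 1: δ(q0, b) = (q1, c, L)
Step 2: δ(q1, □) = (q0, c, L)

The first 3 configurations are:
[q0]baacba ⊢ [q1]□caacba ⊢ [q0]□ccaacba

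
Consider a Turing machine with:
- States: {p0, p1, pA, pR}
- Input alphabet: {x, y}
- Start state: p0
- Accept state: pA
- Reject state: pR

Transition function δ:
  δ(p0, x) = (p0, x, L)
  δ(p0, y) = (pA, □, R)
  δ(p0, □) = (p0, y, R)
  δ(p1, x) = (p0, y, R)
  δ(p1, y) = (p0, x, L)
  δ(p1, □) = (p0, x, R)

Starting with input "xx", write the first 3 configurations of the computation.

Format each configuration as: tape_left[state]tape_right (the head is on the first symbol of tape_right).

Transitions applied:
Step 1: δ(p0, x) = (p0, x, L)
Step 2: δ(p0, □) = (p0, y, R)

The first 3 configurations are:
[p0]xx ⊢ [p0]□xx ⊢ y[p0]xx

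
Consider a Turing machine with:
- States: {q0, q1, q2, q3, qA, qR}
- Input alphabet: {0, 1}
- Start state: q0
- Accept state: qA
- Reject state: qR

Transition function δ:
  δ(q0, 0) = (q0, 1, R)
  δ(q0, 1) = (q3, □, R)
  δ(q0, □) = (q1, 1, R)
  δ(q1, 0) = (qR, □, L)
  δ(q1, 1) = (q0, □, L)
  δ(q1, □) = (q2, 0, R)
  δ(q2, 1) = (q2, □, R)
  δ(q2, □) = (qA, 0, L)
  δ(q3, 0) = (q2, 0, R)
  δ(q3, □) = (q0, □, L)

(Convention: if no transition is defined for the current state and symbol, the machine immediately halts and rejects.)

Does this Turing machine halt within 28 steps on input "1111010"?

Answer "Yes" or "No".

Execution trace:
Initial: [q0]1111010
Step 1: δ(q0, 1) = (q3, □, R) → □[q3]111010

No transition is defined for δ(q3, 1). By convention the machine halts and rejects.
The machine halted after 1 step (within the 28-step bound).

Answer: Yes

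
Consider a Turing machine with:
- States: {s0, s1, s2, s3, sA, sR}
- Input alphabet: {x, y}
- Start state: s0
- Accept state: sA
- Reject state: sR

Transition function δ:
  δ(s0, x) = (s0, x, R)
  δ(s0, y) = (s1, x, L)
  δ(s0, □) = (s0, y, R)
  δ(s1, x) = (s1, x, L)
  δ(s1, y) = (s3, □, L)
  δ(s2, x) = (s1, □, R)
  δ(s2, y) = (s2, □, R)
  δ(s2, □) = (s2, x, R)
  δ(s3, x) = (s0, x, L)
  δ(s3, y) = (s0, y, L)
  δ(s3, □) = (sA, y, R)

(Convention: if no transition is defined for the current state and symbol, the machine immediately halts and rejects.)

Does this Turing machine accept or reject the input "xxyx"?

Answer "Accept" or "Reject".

Execution trace:
Initial: [s0]xxyx
Step 1: δ(s0, x) = (s0, x, R) → x[s0]xyx
Step 2: δ(s0, x) = (s0, x, R) → xx[s0]yx
Step 3: δ(s0, y) = (s1, x, L) → x[s1]xxx
Step 4: δ(s1, x) = (s1, x, L) → [s1]xxxx
Step 5: δ(s1, x) = (s1, x, L) → [s1]□xxxx

No transition is defined for δ(s1, □). By convention the machine halts and rejects.

Answer: Reject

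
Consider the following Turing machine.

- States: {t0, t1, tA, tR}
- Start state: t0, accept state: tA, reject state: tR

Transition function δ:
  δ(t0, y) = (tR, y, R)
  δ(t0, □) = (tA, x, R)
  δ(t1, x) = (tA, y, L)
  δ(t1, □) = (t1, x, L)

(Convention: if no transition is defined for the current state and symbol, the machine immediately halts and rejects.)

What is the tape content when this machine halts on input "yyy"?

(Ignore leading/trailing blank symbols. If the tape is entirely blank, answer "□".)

Execution trace:
Initial: [t0]yyy
Step 1: δ(t0, y) = (tR, y, R) → y[tR]yy

The machine reaches the reject state tR and halts.

Final tape (ignoring leading/trailing blanks): yyy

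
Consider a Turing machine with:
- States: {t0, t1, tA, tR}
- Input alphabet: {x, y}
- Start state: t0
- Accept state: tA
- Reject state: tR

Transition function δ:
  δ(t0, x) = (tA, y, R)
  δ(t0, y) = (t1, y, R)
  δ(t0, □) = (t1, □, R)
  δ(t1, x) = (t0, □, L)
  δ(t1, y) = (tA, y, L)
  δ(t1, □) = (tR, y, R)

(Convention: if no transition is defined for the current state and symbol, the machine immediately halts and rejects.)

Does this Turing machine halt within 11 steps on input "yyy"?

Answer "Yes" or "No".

Execution trace:
Initial: [t0]yyy
Step 1: δ(t0, y) = (t1, y, R) → y[t1]yy
Step 2: δ(t1, y) = (tA, y, L) → [tA]yyy

The machine reaches the accept state tA and halts.
The machine halted after 2 steps (within the 11-step bound).

Answer: Yes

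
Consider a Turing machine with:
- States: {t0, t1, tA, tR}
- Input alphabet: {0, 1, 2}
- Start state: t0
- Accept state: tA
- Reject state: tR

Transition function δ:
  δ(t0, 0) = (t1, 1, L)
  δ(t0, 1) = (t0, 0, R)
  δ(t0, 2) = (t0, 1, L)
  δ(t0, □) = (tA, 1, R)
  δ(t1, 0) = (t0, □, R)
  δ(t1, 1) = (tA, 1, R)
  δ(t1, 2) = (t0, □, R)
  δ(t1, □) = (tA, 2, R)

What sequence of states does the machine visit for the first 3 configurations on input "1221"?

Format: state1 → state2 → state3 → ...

Execution trace:
Initial: [t0]1221
Step 1: δ(t0, 1) = (t0, 0, R) → 0[t0]221
Step 2: δ(t0, 2) = (t0, 1, L) → [t0]0121

State sequence: t0 → t0 → t0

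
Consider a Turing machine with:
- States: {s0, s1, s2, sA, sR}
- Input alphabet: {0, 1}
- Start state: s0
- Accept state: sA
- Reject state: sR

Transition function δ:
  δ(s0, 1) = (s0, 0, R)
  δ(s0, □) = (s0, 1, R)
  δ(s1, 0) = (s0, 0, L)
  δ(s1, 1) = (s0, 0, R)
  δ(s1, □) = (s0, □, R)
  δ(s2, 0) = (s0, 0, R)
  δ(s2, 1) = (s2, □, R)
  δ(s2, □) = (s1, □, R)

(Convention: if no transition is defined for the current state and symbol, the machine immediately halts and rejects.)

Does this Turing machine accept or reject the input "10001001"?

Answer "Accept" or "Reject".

Execution trace:
Initial: [s0]10001001
Step 1: δ(s0, 1) = (s0, 0, R) → 0[s0]0001001

No transition is defined for δ(s0, 0). By convention the machine halts and rejects.

Answer: Reject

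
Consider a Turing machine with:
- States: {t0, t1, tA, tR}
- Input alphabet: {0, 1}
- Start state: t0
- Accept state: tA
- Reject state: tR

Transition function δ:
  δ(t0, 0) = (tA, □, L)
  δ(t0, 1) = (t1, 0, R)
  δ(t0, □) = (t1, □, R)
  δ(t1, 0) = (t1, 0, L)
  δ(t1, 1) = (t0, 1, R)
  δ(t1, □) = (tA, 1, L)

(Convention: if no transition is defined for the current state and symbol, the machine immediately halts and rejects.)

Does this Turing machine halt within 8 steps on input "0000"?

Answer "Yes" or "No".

Execution trace:
Initial: [t0]0000
Step 1: δ(t0, 0) = (tA, □, L) → [tA]□□000

The machine reaches the accept state tA and halts.
The machine halted after 1 step (within the 8-step bound).

Answer: Yes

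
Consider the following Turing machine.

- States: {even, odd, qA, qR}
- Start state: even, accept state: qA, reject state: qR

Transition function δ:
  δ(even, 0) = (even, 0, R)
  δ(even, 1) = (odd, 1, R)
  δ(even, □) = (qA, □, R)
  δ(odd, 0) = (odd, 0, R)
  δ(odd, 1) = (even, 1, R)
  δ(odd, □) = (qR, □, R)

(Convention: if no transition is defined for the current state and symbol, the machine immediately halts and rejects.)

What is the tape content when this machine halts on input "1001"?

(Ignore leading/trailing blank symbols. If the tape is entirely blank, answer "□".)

Execution trace:
Initial: [even]1001
Step 1: δ(even, 1) = (odd, 1, R) → 1[odd]001
Step 2: δ(odd, 0) = (odd, 0, R) → 10[odd]01
Step 3: δ(odd, 0) = (odd, 0, R) → 100[odd]1
Step 4: δ(odd, 1) = (even, 1, R) → 1001[even]□
Step 5: δ(even, □) = (qA, □, R) → 1001□[qA]□

The machine reaches the accept state qA and halts.

Final tape (ignoring leading/trailing blanks): 1001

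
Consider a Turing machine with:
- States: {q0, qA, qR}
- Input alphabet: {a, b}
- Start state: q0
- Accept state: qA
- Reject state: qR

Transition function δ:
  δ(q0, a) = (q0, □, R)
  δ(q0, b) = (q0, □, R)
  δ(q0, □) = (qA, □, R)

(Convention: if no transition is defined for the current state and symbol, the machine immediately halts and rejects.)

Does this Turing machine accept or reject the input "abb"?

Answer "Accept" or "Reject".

Execution trace:
Initial: [q0]abb
Step 1: δ(q0, a) = (q0, □, R) → □[q0]bb
Step 2: δ(q0, b) = (q0, □, R) → □□[q0]b
Step 3: δ(q0, b) = (q0, □, R) → □□□[q0]□
Step 4: δ(q0, □) = (qA, □, R) → □□□□[qA]□

The machine reaches the accept state qA and halts.

Answer: Accept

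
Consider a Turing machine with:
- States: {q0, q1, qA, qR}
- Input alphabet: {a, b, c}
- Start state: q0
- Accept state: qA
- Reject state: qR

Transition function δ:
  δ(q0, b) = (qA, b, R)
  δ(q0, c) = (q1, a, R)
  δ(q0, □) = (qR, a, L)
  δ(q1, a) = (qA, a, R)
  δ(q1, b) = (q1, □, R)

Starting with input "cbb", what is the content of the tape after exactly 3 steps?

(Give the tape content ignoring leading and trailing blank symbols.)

Execution trace:
Initial: [q0]cbb
Step 1: δ(q0, c) = (q1, a, R) → a[q1]bb
Step 2: δ(q1, b) = (q1, □, R) → a□[q1]b
Step 3: δ(q1, b) = (q1, □, R) → a□□[q1]□

No transition is defined for δ(q1, □). By convention the machine halts and rejects.

After 3 steps, the tape (ignoring leading/trailing blanks) is: a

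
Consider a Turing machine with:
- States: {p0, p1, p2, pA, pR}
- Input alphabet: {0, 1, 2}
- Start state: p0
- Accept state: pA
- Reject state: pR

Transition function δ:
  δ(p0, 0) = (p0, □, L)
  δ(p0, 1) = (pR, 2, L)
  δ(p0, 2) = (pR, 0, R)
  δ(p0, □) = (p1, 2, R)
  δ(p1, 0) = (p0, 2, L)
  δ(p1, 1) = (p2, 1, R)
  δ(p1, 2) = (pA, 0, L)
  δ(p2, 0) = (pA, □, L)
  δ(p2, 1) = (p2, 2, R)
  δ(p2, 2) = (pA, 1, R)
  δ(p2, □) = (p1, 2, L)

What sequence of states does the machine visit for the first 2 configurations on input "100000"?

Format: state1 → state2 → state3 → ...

Execution trace:
Initial: [p0]100000
Step 1: δ(p0, 1) = (pR, 2, L) → [pR]□200000

The machine reaches the reject state pR and halts.

State sequence: p0 → pR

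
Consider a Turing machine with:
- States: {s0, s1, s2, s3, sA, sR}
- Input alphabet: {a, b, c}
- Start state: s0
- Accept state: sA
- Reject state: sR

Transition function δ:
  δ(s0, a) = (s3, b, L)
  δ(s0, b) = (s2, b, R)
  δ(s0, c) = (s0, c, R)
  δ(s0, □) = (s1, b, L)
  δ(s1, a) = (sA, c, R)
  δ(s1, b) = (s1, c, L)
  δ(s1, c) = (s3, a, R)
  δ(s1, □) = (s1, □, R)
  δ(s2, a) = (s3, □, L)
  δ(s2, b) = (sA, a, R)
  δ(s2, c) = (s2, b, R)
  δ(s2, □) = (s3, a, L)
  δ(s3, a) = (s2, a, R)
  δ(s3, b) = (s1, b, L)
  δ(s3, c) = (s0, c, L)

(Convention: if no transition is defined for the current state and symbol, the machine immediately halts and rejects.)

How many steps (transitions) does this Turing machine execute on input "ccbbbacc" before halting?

Execution trace:
Initial: [s0]ccbbbacc
Step 1: δ(s0, c) = (s0, c, R) → c[s0]cbbbacc
Step 2: δ(s0, c) = (s0, c, R) → cc[s0]bbbacc
Step 3: δ(s0, b) = (s2, b, R) → ccb[s2]bbacc
Step 4: δ(s2, b) = (sA, a, R) → ccba[sA]bacc

The machine reaches the accept state sA and halts.

The machine executed 4 steps before halting.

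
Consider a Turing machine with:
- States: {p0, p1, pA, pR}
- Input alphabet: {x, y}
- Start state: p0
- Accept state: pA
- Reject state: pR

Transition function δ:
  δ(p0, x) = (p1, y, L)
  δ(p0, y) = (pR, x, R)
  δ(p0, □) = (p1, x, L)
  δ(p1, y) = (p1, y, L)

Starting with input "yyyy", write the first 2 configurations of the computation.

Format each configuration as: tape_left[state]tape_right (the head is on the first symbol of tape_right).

Transitions applied:
Step 1: δ(p0, y) = (pR, x, R)

The first 2 configurations are:
[p0]yyyy ⊢ x[pR]yyy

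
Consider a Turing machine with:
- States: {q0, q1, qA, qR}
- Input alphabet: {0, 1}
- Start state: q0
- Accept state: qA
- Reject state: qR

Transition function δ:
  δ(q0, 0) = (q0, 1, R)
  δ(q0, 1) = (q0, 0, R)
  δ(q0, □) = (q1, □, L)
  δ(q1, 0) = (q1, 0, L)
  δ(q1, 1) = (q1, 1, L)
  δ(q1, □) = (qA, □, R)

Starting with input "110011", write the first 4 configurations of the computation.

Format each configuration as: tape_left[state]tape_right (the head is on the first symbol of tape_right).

Transitions applied:
Step 1: δ(q0, 1) = (q0, 0, R)
Step 2: δ(q0, 1) = (q0, 0, R)
Step 3: δ(q0, 0) = (q0, 1, R)

The first 4 configurations are:
[q0]110011 ⊢ 0[q0]10011 ⊢ 00[q0]0011 ⊢ 001[q0]011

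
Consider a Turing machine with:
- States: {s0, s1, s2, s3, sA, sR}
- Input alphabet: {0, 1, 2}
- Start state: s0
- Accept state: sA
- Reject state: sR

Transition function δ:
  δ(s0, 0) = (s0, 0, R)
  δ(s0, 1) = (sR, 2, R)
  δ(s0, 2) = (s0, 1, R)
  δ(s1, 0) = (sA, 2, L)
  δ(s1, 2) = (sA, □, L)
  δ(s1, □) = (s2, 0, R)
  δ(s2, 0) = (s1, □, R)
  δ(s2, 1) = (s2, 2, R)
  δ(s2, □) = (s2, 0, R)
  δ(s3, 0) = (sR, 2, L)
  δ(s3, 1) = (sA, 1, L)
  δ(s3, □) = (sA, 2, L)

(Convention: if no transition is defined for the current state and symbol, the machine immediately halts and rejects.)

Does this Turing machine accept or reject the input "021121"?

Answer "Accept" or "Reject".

Execution trace:
Initial: [s0]021121
Step 1: δ(s0, 0) = (s0, 0, R) → 0[s0]21121
Step 2: δ(s0, 2) = (s0, 1, R) → 01[s0]1121
Step 3: δ(s0, 1) = (sR, 2, R) → 012[sR]121

The machine reaches the reject state sR and halts.

Answer: Reject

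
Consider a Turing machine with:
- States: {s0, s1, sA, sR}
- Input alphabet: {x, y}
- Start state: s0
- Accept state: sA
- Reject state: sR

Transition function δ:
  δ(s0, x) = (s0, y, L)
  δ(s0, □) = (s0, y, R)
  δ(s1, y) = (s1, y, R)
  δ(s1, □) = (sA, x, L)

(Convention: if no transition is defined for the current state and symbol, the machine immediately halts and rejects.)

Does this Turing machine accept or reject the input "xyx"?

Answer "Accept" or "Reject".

Execution trace:
Initial: [s0]xyx
Step 1: δ(s0, x) = (s0, y, L) → [s0]□yyx
Step 2: δ(s0, □) = (s0, y, R) → y[s0]yyx

No transition is defined for δ(s0, y). By convention the machine halts and rejects.

Answer: Reject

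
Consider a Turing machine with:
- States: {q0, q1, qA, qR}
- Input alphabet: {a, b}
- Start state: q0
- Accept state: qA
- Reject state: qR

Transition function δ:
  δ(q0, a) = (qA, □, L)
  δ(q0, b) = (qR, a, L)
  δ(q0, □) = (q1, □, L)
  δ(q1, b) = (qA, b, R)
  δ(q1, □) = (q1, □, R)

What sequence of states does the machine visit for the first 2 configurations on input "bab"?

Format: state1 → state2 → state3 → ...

Execution trace:
Initial: [q0]bab
Step 1: δ(q0, b) = (qR, a, L) → [qR]□aab

The machine reaches the reject state qR and halts.

State sequence: q0 → qR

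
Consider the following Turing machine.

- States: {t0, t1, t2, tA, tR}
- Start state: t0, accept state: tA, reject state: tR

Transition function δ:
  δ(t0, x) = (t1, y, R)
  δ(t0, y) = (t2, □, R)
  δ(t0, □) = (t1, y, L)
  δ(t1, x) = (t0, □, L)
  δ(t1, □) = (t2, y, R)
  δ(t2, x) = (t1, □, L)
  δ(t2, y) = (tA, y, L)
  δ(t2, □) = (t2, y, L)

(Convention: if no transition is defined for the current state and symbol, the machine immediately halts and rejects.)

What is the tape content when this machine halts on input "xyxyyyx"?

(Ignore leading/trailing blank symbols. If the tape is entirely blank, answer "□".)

Execution trace:
Initial: [t0]xyxyyyx
Step 1: δ(t0, x) = (t1, y, R) → y[t1]yxyyyx

No transition is defined for δ(t1, y). By convention the machine halts and rejects.

Final tape (ignoring leading/trailing blanks): yyxyyyx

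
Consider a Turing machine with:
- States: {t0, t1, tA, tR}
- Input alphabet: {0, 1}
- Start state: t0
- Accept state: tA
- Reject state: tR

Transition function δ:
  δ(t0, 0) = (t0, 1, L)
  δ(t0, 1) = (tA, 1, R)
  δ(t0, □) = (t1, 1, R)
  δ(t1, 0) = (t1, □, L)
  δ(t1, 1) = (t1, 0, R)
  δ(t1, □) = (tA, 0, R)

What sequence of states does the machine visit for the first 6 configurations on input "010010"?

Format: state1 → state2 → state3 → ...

Execution trace:
Initial: [t0]010010
Step 1: δ(t0, 0) = (t0, 1, L) → [t0]□110010
Step 2: δ(t0, □) = (t1, 1, R) → 1[t1]110010
Step 3: δ(t1, 1) = (t1, 0, R) → 10[t1]10010
Step 4: δ(t1, 1) = (t1, 0, R) → 100[t1]0010
Step 5: δ(t1, 0) = (t1, □, L) → 10[t1]0□010

State sequence: t0 → t0 → t1 → t1 → t1 → t1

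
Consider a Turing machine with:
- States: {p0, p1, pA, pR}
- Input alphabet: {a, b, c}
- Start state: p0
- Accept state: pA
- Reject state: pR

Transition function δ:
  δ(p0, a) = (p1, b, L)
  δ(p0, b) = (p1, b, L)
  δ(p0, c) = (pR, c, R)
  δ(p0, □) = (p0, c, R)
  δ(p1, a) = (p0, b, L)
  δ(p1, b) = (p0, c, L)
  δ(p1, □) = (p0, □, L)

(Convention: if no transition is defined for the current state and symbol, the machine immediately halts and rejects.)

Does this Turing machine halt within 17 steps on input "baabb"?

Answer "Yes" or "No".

Execution trace:
Initial: [p0]baabb
Step 1: δ(p0, b) = (p1, b, L) → [p1]□baabb
Step 2: δ(p1, □) = (p0, □, L) → [p0]□□baabb
Step 3: δ(p0, □) = (p0, c, R) → c[p0]□baabb
Step 4: δ(p0, □) = (p0, c, R) → cc[p0]baabb
Step 5: δ(p0, b) = (p1, b, L) → c[p1]cbaabb

No transition is defined for δ(p1, c). By convention the machine halts and rejects.
The machine halted after 5 steps (within the 17-step bound).

Answer: Yes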